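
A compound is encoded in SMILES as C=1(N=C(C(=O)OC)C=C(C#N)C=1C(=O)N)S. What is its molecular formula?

Heavy atoms from the SMILES: 9 C, 3 N, 3 O, 1 S.
Implicit hydrogens by atom environment:
  4 × C (aromatic): no H
  3 × C: no H
  3 × O: no H
  1 × C: 3 H
  1 × C (aromatic): 1 H
  1 × N: 2 H
  1 × N (aromatic): no H
  1 × N: no H
  1 × S: 1 H
  Total hydrogens = 7.
Molecular formula: C9H7N3O3S

C9H7N3O3S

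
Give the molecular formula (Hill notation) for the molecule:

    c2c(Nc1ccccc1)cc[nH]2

Heavy atoms from the SMILES: 10 C, 2 N.
Implicit hydrogens by atom environment:
  8 × C (aromatic): 1 H each → 8
  2 × C (aromatic): no H
  1 × N (aromatic): 1 H
  1 × N: 1 H
  Total hydrogens = 10.
Molecular formula: C10H10N2

C10H10N2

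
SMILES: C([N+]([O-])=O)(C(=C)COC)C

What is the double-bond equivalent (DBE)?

2

Molecular formula from the SMILES: C6H11NO3.
DoU = (2C + 2 + N − H − X)/2 = (2·6 + 2 + 1 − 11 − 0)/2 = 4/2 = 2.
(Structurally: 0 ring(s) + 2 π bond(s) = 2.)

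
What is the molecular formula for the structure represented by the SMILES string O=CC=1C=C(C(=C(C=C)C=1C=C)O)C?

C12H12O2

Heavy atoms from the SMILES: 12 C, 2 O.
Implicit hydrogens by atom environment:
  5 × C (aromatic): no H
  3 × C: 1 H each → 3
  2 × C: 2 H each → 4
  1 × C: 3 H
  1 × C (aromatic): 1 H
  1 × O: 1 H
  1 × O: no H
  Total hydrogens = 12.
Molecular formula: C12H12O2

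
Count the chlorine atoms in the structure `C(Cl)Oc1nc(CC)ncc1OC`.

1

The symbol for chlorine appears 1 time in the SMILES.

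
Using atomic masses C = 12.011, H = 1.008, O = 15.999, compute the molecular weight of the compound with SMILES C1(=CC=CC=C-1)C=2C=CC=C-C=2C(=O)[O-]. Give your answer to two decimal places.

Molecular formula: C13H9O2-.
M = 13×12.011 + 9×1.008 + 2×15.999 = 197.21 g/mol.

197.21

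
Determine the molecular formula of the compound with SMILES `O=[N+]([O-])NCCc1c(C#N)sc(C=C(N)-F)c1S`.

C9H9FN4O2S2

Heavy atoms from the SMILES: 9 C, 1 F, 4 N, 2 O, 2 S.
Implicit hydrogens by atom environment:
  4 × C (aromatic): no H
  2 × C: 2 H each → 4
  2 × C: no H
  1 × C: 1 H
  1 × F: no H
  1 × N: 2 H
  1 × N: 1 H
  1 × N: no H
  1 × N (charge +1): no H
  1 × O: no H
  1 × O (charge -1): no H
  1 × S: 1 H
  1 × S (aromatic): no H
  Total hydrogens = 9.
Molecular formula: C9H9FN4O2S2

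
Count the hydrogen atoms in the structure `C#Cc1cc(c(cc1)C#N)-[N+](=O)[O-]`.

Hydrogens are implicit in SMILES; fill each atom to its normal valence:
  3 × C (aromatic): 1 H each → 3
  3 × C (aromatic): no H
  2 × C: no H
  1 × C: 1 H
  1 × N: no H
  1 × N (charge +1): no H
  1 × O: no H
  1 × O (charge -1): no H
  Total hydrogens = 4.

4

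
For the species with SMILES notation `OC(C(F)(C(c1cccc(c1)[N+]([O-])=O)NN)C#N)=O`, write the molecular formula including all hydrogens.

Heavy atoms from the SMILES: 10 C, 1 F, 4 N, 4 O.
Implicit hydrogens by atom environment:
  4 × C (aromatic): 1 H each → 4
  3 × C: no H
  2 × C (aromatic): no H
  2 × O: no H
  1 × C: 1 H
  1 × F: no H
  1 × N: 2 H
  1 × N: 1 H
  1 × N: no H
  1 × N (charge +1): no H
  1 × O: 1 H
  1 × O (charge -1): no H
  Total hydrogens = 9.
Molecular formula: C10H9FN4O4

C10H9FN4O4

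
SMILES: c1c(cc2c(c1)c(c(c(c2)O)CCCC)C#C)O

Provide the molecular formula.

C16H16O2

Heavy atoms from the SMILES: 16 C, 2 O.
Implicit hydrogens by atom environment:
  6 × C (aromatic): no H
  4 × C (aromatic): 1 H each → 4
  3 × C: 2 H each → 6
  2 × O: 1 H each → 2
  1 × C: 3 H
  1 × C: 1 H
  1 × C: no H
  Total hydrogens = 16.
Molecular formula: C16H16O2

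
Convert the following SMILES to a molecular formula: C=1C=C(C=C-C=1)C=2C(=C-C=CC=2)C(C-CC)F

C16H17F

Heavy atoms from the SMILES: 16 C, 1 F.
Implicit hydrogens by atom environment:
  9 × C (aromatic): 1 H each → 9
  3 × C (aromatic): no H
  2 × C: 2 H each → 4
  1 × C: 3 H
  1 × C: 1 H
  1 × F: no H
  Total hydrogens = 17.
Molecular formula: C16H17F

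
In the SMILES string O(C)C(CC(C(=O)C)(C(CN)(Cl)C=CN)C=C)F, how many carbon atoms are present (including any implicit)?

The symbol for carbon appears 12 times in the SMILES. (Cl is a single chlorine, not C + l.)

12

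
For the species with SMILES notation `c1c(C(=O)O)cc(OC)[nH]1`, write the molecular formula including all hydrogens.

Heavy atoms from the SMILES: 6 C, 1 N, 3 O.
Implicit hydrogens by atom environment:
  2 × C (aromatic): 1 H each → 2
  2 × C (aromatic): no H
  2 × O: no H
  1 × C: 3 H
  1 × C: no H
  1 × N (aromatic): 1 H
  1 × O: 1 H
  Total hydrogens = 7.
Molecular formula: C6H7NO3

C6H7NO3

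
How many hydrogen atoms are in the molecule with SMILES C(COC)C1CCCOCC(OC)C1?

22

Hydrogens are implicit in SMILES; fill each atom to its normal valence:
  7 × C: 2 H each → 14
  3 × O: no H
  2 × C: 3 H each → 6
  2 × C: 1 H each → 2
  Total hydrogens = 22.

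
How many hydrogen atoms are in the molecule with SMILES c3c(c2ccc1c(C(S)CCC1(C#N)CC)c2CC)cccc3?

Hydrogens are implicit in SMILES; fill each atom to its normal valence:
  7 × C (aromatic): 1 H each → 7
  5 × C (aromatic): no H
  4 × C: 2 H each → 8
  2 × C: 3 H each → 6
  2 × C: no H
  1 × C: 1 H
  1 × N: no H
  1 × S: 1 H
  Total hydrogens = 23.

23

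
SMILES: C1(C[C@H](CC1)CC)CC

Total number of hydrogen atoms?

18

Hydrogens are implicit in SMILES; fill each atom to its normal valence:
  5 × C: 2 H each → 10
  2 × C: 3 H each → 6
  2 × C: 1 H each → 2
  Total hydrogens = 18.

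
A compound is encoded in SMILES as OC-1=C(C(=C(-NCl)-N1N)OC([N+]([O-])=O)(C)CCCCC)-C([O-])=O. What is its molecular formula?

Heavy atoms from the SMILES: 12 C, 1 Cl, 4 N, 6 O.
Implicit hydrogens by atom environment:
  4 × C: 2 H each → 8
  4 × C (aromatic): no H
  3 × O: no H
  2 × C: 3 H each → 6
  2 × C: no H
  2 × O (charge -1): no H
  1 × Cl: no H
  1 × N: 2 H
  1 × N: 1 H
  1 × N (aromatic): no H
  1 × N (charge +1): no H
  1 × O: 1 H
  Total hydrogens = 18.
Net charge -1.
Molecular formula: C12H18ClN4O6-

C12H18ClN4O6-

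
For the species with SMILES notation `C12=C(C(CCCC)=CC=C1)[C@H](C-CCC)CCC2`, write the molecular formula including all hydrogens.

C18H28

Heavy atoms from the SMILES: 18 C.
Implicit hydrogens by atom environment:
  9 × C: 2 H each → 18
  3 × C (aromatic): 1 H each → 3
  3 × C (aromatic): no H
  2 × C: 3 H each → 6
  1 × C: 1 H
  Total hydrogens = 28.
Molecular formula: C18H28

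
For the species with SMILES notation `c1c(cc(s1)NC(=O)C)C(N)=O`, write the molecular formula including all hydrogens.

Heavy atoms from the SMILES: 7 C, 2 N, 2 O, 1 S.
Implicit hydrogens by atom environment:
  2 × C (aromatic): 1 H each → 2
  2 × C (aromatic): no H
  2 × C: no H
  2 × O: no H
  1 × C: 3 H
  1 × N: 2 H
  1 × N: 1 H
  1 × S (aromatic): no H
  Total hydrogens = 8.
Molecular formula: C7H8N2O2S

C7H8N2O2S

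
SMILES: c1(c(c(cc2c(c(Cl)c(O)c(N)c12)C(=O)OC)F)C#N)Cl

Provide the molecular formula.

Heavy atoms from the SMILES: 13 C, 2 Cl, 1 F, 2 N, 3 O.
Implicit hydrogens by atom environment:
  9 × C (aromatic): no H
  2 × C: no H
  2 × Cl: no H
  2 × O: no H
  1 × C: 3 H
  1 × C (aromatic): 1 H
  1 × F: no H
  1 × N: 2 H
  1 × N: no H
  1 × O: 1 H
  Total hydrogens = 7.
Molecular formula: C13H7Cl2FN2O3

C13H7Cl2FN2O3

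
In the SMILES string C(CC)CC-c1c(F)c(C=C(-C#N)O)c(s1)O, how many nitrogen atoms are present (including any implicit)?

1

The symbol for nitrogen appears 1 time in the SMILES.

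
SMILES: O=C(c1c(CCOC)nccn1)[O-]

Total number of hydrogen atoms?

9

Hydrogens are implicit in SMILES; fill each atom to its normal valence:
  2 × C: 2 H each → 4
  2 × C (aromatic): 1 H each → 2
  2 × C (aromatic): no H
  2 × N (aromatic): no H
  2 × O: no H
  1 × C: 3 H
  1 × C: no H
  1 × O (charge -1): no H
  Total hydrogens = 9.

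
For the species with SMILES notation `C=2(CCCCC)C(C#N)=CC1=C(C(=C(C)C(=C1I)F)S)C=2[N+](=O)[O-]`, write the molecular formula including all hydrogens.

Heavy atoms from the SMILES: 17 C, 1 F, 1 I, 2 N, 2 O, 1 S.
Implicit hydrogens by atom environment:
  9 × C (aromatic): no H
  4 × C: 2 H each → 8
  2 × C: 3 H each → 6
  1 × C (aromatic): 1 H
  1 × C: no H
  1 × F: no H
  1 × I: no H
  1 × N (charge +1): no H
  1 × N: no H
  1 × O: no H
  1 × O (charge -1): no H
  1 × S: 1 H
  Total hydrogens = 16.
Molecular formula: C17H16FIN2O2S

C17H16FIN2O2S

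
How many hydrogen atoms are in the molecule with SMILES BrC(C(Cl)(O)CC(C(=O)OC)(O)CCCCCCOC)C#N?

23

Hydrogens are implicit in SMILES; fill each atom to its normal valence:
  7 × C: 2 H each → 14
  4 × C: no H
  3 × O: no H
  2 × C: 3 H each → 6
  2 × O: 1 H each → 2
  1 × Br: no H
  1 × C: 1 H
  1 × Cl: no H
  1 × N: no H
  Total hydrogens = 23.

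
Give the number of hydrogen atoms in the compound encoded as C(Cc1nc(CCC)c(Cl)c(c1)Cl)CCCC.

Hydrogens are implicit in SMILES; fill each atom to its normal valence:
  7 × C: 2 H each → 14
  4 × C (aromatic): no H
  2 × C: 3 H each → 6
  2 × Cl: no H
  1 × C (aromatic): 1 H
  1 × N (aromatic): no H
  Total hydrogens = 21.

21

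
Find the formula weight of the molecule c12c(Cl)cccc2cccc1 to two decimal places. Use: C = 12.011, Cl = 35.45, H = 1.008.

Molecular formula: C10H7Cl.
M = 10×12.011 + 1×35.45 + 7×1.008 = 162.62 g/mol.

162.62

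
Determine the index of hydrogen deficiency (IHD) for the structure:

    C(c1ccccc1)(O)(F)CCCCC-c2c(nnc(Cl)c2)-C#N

10

Molecular formula from the SMILES: C17H17ClFN3O.
DoU = (2C + 2 + N − H − X)/2 = (2·17 + 2 + 3 − 17 − 2)/2 = 20/2 = 10.
(Structurally: 2 ring(s) + 8 π bond(s) = 10.)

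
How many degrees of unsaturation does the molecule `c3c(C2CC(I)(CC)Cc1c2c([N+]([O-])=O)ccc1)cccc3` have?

Molecular formula from the SMILES: C18H18INO2.
DoU = (2C + 2 + N − H − X)/2 = (2·18 + 2 + 1 − 18 − 1)/2 = 20/2 = 10.
(Structurally: 3 ring(s) + 7 π bond(s) = 10.)

10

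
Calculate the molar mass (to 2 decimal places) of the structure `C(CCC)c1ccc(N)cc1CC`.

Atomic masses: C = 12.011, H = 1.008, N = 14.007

177.29

Molecular formula: C12H19N.
M = 12×12.011 + 19×1.008 + 1×14.007 = 177.29 g/mol.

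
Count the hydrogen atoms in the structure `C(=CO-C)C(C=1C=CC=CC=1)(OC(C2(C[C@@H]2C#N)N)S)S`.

18

Hydrogens are implicit in SMILES; fill each atom to its normal valence:
  5 × C (aromatic): 1 H each → 5
  4 × C: 1 H each → 4
  3 × C: no H
  2 × O: no H
  2 × S: 1 H each → 2
  1 × C: 3 H
  1 × C: 2 H
  1 × C (aromatic): no H
  1 × N: 2 H
  1 × N: no H
  Total hydrogens = 18.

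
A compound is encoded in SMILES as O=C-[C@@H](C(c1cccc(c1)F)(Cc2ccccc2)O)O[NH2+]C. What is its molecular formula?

C17H19FNO3+

Heavy atoms from the SMILES: 17 C, 1 F, 1 N, 3 O.
Implicit hydrogens by atom environment:
  9 × C (aromatic): 1 H each → 9
  3 × C (aromatic): no H
  2 × C: 1 H each → 2
  2 × O: no H
  1 × C: 3 H
  1 × C: 2 H
  1 × C: no H
  1 × F: no H
  1 × N (charge +1): 2 H
  1 × O: 1 H
  Total hydrogens = 19.
Net charge +1.
Molecular formula: C17H19FNO3+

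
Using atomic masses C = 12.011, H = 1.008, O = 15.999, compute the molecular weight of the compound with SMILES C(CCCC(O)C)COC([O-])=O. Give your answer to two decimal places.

Molecular formula: C8H15O4-.
M = 8×12.011 + 15×1.008 + 4×15.999 = 175.20 g/mol.

175.20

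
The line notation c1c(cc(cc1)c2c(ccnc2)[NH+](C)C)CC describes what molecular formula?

C15H19N2+

Heavy atoms from the SMILES: 15 C, 2 N.
Implicit hydrogens by atom environment:
  7 × C (aromatic): 1 H each → 7
  4 × C (aromatic): no H
  3 × C: 3 H each → 9
  1 × C: 2 H
  1 × N (charge +1): 1 H
  1 × N (aromatic): no H
  Total hydrogens = 19.
Net charge +1.
Molecular formula: C15H19N2+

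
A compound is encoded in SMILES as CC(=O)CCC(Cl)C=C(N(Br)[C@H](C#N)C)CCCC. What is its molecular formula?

Heavy atoms from the SMILES: 1 Br, 14 C, 1 Cl, 2 N, 1 O.
Implicit hydrogens by atom environment:
  5 × C: 2 H each → 10
  3 × C: 3 H each → 9
  3 × C: 1 H each → 3
  3 × C: no H
  2 × N: no H
  1 × Br: no H
  1 × Cl: no H
  1 × O: no H
  Total hydrogens = 22.
Molecular formula: C14H22BrClN2O

C14H22BrClN2O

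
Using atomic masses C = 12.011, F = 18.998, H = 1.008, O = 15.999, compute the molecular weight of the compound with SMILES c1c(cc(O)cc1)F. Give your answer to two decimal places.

112.10

Molecular formula: C6H5FO.
M = 6×12.011 + 1×18.998 + 5×1.008 + 1×15.999 = 112.10 g/mol.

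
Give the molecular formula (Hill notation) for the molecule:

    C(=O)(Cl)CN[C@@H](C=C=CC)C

Heavy atoms from the SMILES: 8 C, 1 Cl, 1 N, 1 O.
Implicit hydrogens by atom environment:
  3 × C: 1 H each → 3
  2 × C: 3 H each → 6
  2 × C: no H
  1 × C: 2 H
  1 × Cl: no H
  1 × N: 1 H
  1 × O: no H
  Total hydrogens = 12.
Molecular formula: C8H12ClNO

C8H12ClNO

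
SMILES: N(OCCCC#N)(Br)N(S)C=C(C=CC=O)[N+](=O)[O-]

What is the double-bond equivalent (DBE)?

6

Molecular formula from the SMILES: C9H11BrN4O4S.
DoU = (2C + 2 + N − H − X)/2 = (2·9 + 2 + 4 − 11 − 1)/2 = 12/2 = 6.
(Structurally: 0 ring(s) + 6 π bond(s) = 6.)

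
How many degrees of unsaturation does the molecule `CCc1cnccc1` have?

4

Molecular formula from the SMILES: C7H9N.
DoU = (2C + 2 + N − H − X)/2 = (2·7 + 2 + 1 − 9 − 0)/2 = 8/2 = 4.
(Structurally: 1 ring(s) + 3 π bond(s) = 4.)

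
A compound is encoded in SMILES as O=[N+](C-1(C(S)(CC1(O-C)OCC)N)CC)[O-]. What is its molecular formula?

C9H18N2O4S

Heavy atoms from the SMILES: 9 C, 2 N, 4 O, 1 S.
Implicit hydrogens by atom environment:
  3 × C: 3 H each → 9
  3 × C: 2 H each → 6
  3 × C: no H
  3 × O: no H
  1 × N: 2 H
  1 × N (charge +1): no H
  1 × O (charge -1): no H
  1 × S: 1 H
  Total hydrogens = 18.
Molecular formula: C9H18N2O4S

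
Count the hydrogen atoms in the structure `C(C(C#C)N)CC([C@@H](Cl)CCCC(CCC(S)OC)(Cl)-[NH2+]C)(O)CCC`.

Hydrogens are implicit in SMILES; fill each atom to its normal valence:
  9 × C: 2 H each → 18
  4 × C: 1 H each → 4
  3 × C: 3 H each → 9
  3 × C: no H
  2 × Cl: no H
  1 × N: 2 H
  1 × N (charge +1): 2 H
  1 × O: 1 H
  1 × O: no H
  1 × S: 1 H
  Total hydrogens = 37.

37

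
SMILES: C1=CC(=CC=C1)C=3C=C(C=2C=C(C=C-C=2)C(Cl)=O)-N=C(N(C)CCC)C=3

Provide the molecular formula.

Heavy atoms from the SMILES: 22 C, 1 Cl, 2 N, 1 O.
Implicit hydrogens by atom environment:
  11 × C (aromatic): 1 H each → 11
  6 × C (aromatic): no H
  2 × C: 3 H each → 6
  2 × C: 2 H each → 4
  1 × C: no H
  1 × Cl: no H
  1 × N (aromatic): no H
  1 × N: no H
  1 × O: no H
  Total hydrogens = 21.
Molecular formula: C22H21ClN2O

C22H21ClN2O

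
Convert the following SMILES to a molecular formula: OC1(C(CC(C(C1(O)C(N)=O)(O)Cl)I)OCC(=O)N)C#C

C11H14ClIN2O6

Heavy atoms from the SMILES: 11 C, 1 Cl, 1 I, 2 N, 6 O.
Implicit hydrogens by atom environment:
  6 × C: no H
  3 × C: 1 H each → 3
  3 × O: 1 H each → 3
  3 × O: no H
  2 × C: 2 H each → 4
  2 × N: 2 H each → 4
  1 × Cl: no H
  1 × I: no H
  Total hydrogens = 14.
Molecular formula: C11H14ClIN2O6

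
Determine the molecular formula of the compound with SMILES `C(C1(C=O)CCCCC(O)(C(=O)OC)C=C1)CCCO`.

Heavy atoms from the SMILES: 15 C, 5 O.
Implicit hydrogens by atom environment:
  8 × C: 2 H each → 16
  3 × C: 1 H each → 3
  3 × C: no H
  3 × O: no H
  2 × O: 1 H each → 2
  1 × C: 3 H
  Total hydrogens = 24.
Molecular formula: C15H24O5

C15H24O5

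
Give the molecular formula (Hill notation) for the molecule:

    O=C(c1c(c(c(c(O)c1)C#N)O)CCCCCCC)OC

Heavy atoms from the SMILES: 16 C, 1 N, 4 O.
Implicit hydrogens by atom environment:
  6 × C: 2 H each → 12
  5 × C (aromatic): no H
  2 × C: 3 H each → 6
  2 × C: no H
  2 × O: 1 H each → 2
  2 × O: no H
  1 × C (aromatic): 1 H
  1 × N: no H
  Total hydrogens = 21.
Molecular formula: C16H21NO4

C16H21NO4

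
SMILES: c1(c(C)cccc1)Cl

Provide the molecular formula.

Heavy atoms from the SMILES: 7 C, 1 Cl.
Implicit hydrogens by atom environment:
  4 × C (aromatic): 1 H each → 4
  2 × C (aromatic): no H
  1 × C: 3 H
  1 × Cl: no H
  Total hydrogens = 7.
Molecular formula: C7H7Cl

C7H7Cl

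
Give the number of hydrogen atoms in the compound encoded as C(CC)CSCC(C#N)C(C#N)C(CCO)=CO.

Hydrogens are implicit in SMILES; fill each atom to its normal valence:
  6 × C: 2 H each → 12
  3 × C: 1 H each → 3
  3 × C: no H
  2 × N: no H
  2 × O: 1 H each → 2
  1 × C: 3 H
  1 × S: no H
  Total hydrogens = 20.

20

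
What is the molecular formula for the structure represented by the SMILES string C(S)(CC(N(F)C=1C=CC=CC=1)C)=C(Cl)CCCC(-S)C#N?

C16H20ClFN2S2

Heavy atoms from the SMILES: 16 C, 1 Cl, 1 F, 2 N, 2 S.
Implicit hydrogens by atom environment:
  5 × C (aromatic): 1 H each → 5
  4 × C: 2 H each → 8
  3 × C: no H
  2 × C: 1 H each → 2
  2 × N: no H
  2 × S: 1 H each → 2
  1 × C: 3 H
  1 × C (aromatic): no H
  1 × Cl: no H
  1 × F: no H
  Total hydrogens = 20.
Molecular formula: C16H20ClFN2S2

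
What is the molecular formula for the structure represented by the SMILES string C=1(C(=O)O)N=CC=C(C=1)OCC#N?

Heavy atoms from the SMILES: 8 C, 2 N, 3 O.
Implicit hydrogens by atom environment:
  3 × C (aromatic): 1 H each → 3
  2 × C (aromatic): no H
  2 × C: no H
  2 × O: no H
  1 × C: 2 H
  1 × N (aromatic): no H
  1 × N: no H
  1 × O: 1 H
  Total hydrogens = 6.
Molecular formula: C8H6N2O3

C8H6N2O3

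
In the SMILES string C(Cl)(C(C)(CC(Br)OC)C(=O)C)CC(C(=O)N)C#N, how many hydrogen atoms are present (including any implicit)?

Hydrogens are implicit in SMILES; fill each atom to its normal valence:
  4 × C: no H
  3 × C: 3 H each → 9
  3 × C: 1 H each → 3
  3 × O: no H
  2 × C: 2 H each → 4
  1 × Br: no H
  1 × Cl: no H
  1 × N: 2 H
  1 × N: no H
  Total hydrogens = 18.

18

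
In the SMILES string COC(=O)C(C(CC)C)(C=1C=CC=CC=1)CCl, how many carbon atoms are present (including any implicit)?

The symbol for carbon appears 14 times in the SMILES. (Cl is a single chlorine, not C + l.)

14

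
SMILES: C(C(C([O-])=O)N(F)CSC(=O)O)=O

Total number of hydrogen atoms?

Hydrogens are implicit in SMILES; fill each atom to its normal valence:
  3 × O: no H
  2 × C: 1 H each → 2
  2 × C: no H
  1 × C: 2 H
  1 × F: no H
  1 × N: no H
  1 × O: 1 H
  1 × O (charge -1): no H
  1 × S: no H
  Total hydrogens = 5.

5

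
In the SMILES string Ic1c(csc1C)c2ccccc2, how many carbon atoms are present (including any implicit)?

11

The symbol for carbon appears 11 times in the SMILES. Lowercase c denotes aromatic carbon and counts toward C.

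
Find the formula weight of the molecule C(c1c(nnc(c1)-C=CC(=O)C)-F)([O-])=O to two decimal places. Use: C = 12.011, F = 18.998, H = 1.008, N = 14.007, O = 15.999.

Molecular formula: C9H6FN2O3-.
M = 9×12.011 + 1×18.998 + 6×1.008 + 2×14.007 + 3×15.999 = 209.16 g/mol.

209.16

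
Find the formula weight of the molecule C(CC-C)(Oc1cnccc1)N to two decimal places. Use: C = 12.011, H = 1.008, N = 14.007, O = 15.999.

Molecular formula: C9H14N2O.
M = 9×12.011 + 14×1.008 + 2×14.007 + 1×15.999 = 166.22 g/mol.

166.22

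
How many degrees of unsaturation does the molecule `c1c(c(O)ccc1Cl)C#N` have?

6

Molecular formula from the SMILES: C7H4ClNO.
DoU = (2C + 2 + N − H − X)/2 = (2·7 + 2 + 1 − 4 − 1)/2 = 12/2 = 6.
(Structurally: 1 ring(s) + 5 π bond(s) = 6.)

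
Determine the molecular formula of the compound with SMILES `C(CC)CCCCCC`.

C9H20

Heavy atoms from the SMILES: 9 C.
Implicit hydrogens by atom environment:
  7 × C: 2 H each → 14
  2 × C: 3 H each → 6
  Total hydrogens = 20.
Molecular formula: C9H20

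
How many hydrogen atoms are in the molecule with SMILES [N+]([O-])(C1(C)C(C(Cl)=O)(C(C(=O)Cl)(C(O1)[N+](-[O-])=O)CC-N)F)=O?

Hydrogens are implicit in SMILES; fill each atom to its normal valence:
  5 × C: no H
  5 × O: no H
  2 × C: 2 H each → 4
  2 × Cl: no H
  2 × N (charge +1): no H
  2 × O (charge -1): no H
  1 × C: 3 H
  1 × C: 1 H
  1 × F: no H
  1 × N: 2 H
  Total hydrogens = 10.

10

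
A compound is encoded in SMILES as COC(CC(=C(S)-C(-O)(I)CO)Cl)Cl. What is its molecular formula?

Heavy atoms from the SMILES: 7 C, 2 Cl, 1 I, 3 O, 1 S.
Implicit hydrogens by atom environment:
  3 × C: no H
  2 × C: 2 H each → 4
  2 × Cl: no H
  2 × O: 1 H each → 2
  1 × C: 3 H
  1 × C: 1 H
  1 × I: no H
  1 × O: no H
  1 × S: 1 H
  Total hydrogens = 11.
Molecular formula: C7H11Cl2IO3S

C7H11Cl2IO3S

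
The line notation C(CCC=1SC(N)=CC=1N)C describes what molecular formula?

Heavy atoms from the SMILES: 8 C, 2 N, 1 S.
Implicit hydrogens by atom environment:
  3 × C: 2 H each → 6
  3 × C (aromatic): no H
  2 × N: 2 H each → 4
  1 × C: 3 H
  1 × C (aromatic): 1 H
  1 × S (aromatic): no H
  Total hydrogens = 14.
Molecular formula: C8H14N2S

C8H14N2S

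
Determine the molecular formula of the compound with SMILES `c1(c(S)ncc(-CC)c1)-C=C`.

Heavy atoms from the SMILES: 9 C, 1 N, 1 S.
Implicit hydrogens by atom environment:
  3 × C (aromatic): no H
  2 × C: 2 H each → 4
  2 × C (aromatic): 1 H each → 2
  1 × C: 3 H
  1 × C: 1 H
  1 × N (aromatic): no H
  1 × S: 1 H
  Total hydrogens = 11.
Molecular formula: C9H11NS

C9H11NS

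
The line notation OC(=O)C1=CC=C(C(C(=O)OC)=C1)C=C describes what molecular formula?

C11H10O4

Heavy atoms from the SMILES: 11 C, 4 O.
Implicit hydrogens by atom environment:
  3 × C (aromatic): 1 H each → 3
  3 × C (aromatic): no H
  3 × O: no H
  2 × C: no H
  1 × C: 3 H
  1 × C: 2 H
  1 × C: 1 H
  1 × O: 1 H
  Total hydrogens = 10.
Molecular formula: C11H10O4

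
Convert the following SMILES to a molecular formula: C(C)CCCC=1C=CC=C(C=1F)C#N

C12H14FN

Heavy atoms from the SMILES: 12 C, 1 F, 1 N.
Implicit hydrogens by atom environment:
  4 × C: 2 H each → 8
  3 × C (aromatic): 1 H each → 3
  3 × C (aromatic): no H
  1 × C: 3 H
  1 × C: no H
  1 × F: no H
  1 × N: no H
  Total hydrogens = 14.
Molecular formula: C12H14FN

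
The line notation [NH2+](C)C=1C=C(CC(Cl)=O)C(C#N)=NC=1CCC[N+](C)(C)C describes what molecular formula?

Heavy atoms from the SMILES: 15 C, 1 Cl, 4 N, 1 O.
Implicit hydrogens by atom environment:
  4 × C: 3 H each → 12
  4 × C: 2 H each → 8
  4 × C (aromatic): no H
  2 × C: no H
  1 × C (aromatic): 1 H
  1 × Cl: no H
  1 × N (charge +1): 2 H
  1 × N (aromatic): no H
  1 × N: no H
  1 × N (charge +1): no H
  1 × O: no H
  Total hydrogens = 23.
Net charge +2.
Molecular formula: [C15H23ClN4O]2+

[C15H23ClN4O]2+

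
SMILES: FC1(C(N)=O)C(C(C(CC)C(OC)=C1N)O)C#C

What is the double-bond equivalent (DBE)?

Molecular formula from the SMILES: C12H17FN2O3.
DoU = (2C + 2 + N − H − X)/2 = (2·12 + 2 + 2 − 17 − 1)/2 = 10/2 = 5.
(Structurally: 1 ring(s) + 4 π bond(s) = 5.)

5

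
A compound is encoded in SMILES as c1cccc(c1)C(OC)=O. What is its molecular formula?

C8H8O2

Heavy atoms from the SMILES: 8 C, 2 O.
Implicit hydrogens by atom environment:
  5 × C (aromatic): 1 H each → 5
  2 × O: no H
  1 × C: 3 H
  1 × C (aromatic): no H
  1 × C: no H
  Total hydrogens = 8.
Molecular formula: C8H8O2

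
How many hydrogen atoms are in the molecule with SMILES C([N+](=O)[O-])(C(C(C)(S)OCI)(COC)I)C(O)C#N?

14

Hydrogens are implicit in SMILES; fill each atom to its normal valence:
  3 × C: no H
  3 × O: no H
  2 × C: 3 H each → 6
  2 × C: 2 H each → 4
  2 × C: 1 H each → 2
  2 × I: no H
  1 × N (charge +1): no H
  1 × N: no H
  1 × O: 1 H
  1 × O (charge -1): no H
  1 × S: 1 H
  Total hydrogens = 14.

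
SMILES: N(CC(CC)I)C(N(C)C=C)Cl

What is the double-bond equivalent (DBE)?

1

Molecular formula from the SMILES: C8H16ClIN2.
DoU = (2C + 2 + N − H − X)/2 = (2·8 + 2 + 2 − 16 − 2)/2 = 2/2 = 1.
(Structurally: 0 ring(s) + 1 π bond(s) = 1.)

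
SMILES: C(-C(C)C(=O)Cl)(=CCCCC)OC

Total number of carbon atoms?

The symbol for carbon appears 10 times in the SMILES. (Cl is a single chlorine, not C + l.)

10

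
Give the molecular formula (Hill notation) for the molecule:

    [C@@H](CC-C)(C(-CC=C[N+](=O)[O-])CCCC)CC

Heavy atoms from the SMILES: 14 C, 1 N, 2 O.
Implicit hydrogens by atom environment:
  7 × C: 2 H each → 14
  4 × C: 1 H each → 4
  3 × C: 3 H each → 9
  1 × N (charge +1): no H
  1 × O: no H
  1 × O (charge -1): no H
  Total hydrogens = 27.
Molecular formula: C14H27NO2

C14H27NO2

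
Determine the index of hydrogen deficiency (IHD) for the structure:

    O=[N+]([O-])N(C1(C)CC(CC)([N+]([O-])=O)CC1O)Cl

Molecular formula from the SMILES: C8H14ClN3O5.
DoU = (2C + 2 + N − H − X)/2 = (2·8 + 2 + 3 − 14 − 1)/2 = 6/2 = 3.
(Structurally: 1 ring(s) + 2 π bond(s) = 3.)

3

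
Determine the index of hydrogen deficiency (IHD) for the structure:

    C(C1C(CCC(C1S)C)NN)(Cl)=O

Molecular formula from the SMILES: C8H15ClN2OS.
DoU = (2C + 2 + N − H − X)/2 = (2·8 + 2 + 2 − 15 − 1)/2 = 4/2 = 2.
(Structurally: 1 ring(s) + 1 π bond(s) = 2.)

2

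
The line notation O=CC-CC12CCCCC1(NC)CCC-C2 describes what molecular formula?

C14H25NO

Heavy atoms from the SMILES: 14 C, 1 N, 1 O.
Implicit hydrogens by atom environment:
  10 × C: 2 H each → 20
  2 × C: no H
  1 × C: 3 H
  1 × C: 1 H
  1 × N: 1 H
  1 × O: no H
  Total hydrogens = 25.
Molecular formula: C14H25NO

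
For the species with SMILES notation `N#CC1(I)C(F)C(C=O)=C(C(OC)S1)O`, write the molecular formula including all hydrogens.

Heavy atoms from the SMILES: 8 C, 1 F, 1 I, 1 N, 3 O, 1 S.
Implicit hydrogens by atom environment:
  4 × C: no H
  3 × C: 1 H each → 3
  2 × O: no H
  1 × C: 3 H
  1 × F: no H
  1 × I: no H
  1 × N: no H
  1 × O: 1 H
  1 × S: no H
  Total hydrogens = 7.
Molecular formula: C8H7FINO3S

C8H7FINO3S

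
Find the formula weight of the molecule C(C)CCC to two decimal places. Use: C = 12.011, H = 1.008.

Molecular formula: C5H12.
M = 5×12.011 + 12×1.008 = 72.15 g/mol.

72.15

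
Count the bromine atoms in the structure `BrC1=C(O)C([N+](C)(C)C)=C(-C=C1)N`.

The symbol for bromine appears 1 time in the SMILES.

1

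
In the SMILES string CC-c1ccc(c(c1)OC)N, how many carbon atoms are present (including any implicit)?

9

The symbol for carbon appears 9 times in the SMILES. Lowercase c denotes aromatic carbon and counts toward C.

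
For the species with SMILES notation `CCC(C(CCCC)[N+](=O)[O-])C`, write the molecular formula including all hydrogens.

C9H19NO2

Heavy atoms from the SMILES: 9 C, 1 N, 2 O.
Implicit hydrogens by atom environment:
  4 × C: 2 H each → 8
  3 × C: 3 H each → 9
  2 × C: 1 H each → 2
  1 × N (charge +1): no H
  1 × O: no H
  1 × O (charge -1): no H
  Total hydrogens = 19.
Molecular formula: C9H19NO2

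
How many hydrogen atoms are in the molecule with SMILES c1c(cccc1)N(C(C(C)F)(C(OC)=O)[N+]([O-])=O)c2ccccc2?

17

Hydrogens are implicit in SMILES; fill each atom to its normal valence:
  10 × C (aromatic): 1 H each → 10
  3 × O: no H
  2 × C: 3 H each → 6
  2 × C: no H
  2 × C (aromatic): no H
  1 × C: 1 H
  1 × F: no H
  1 × N (charge +1): no H
  1 × N: no H
  1 × O (charge -1): no H
  Total hydrogens = 17.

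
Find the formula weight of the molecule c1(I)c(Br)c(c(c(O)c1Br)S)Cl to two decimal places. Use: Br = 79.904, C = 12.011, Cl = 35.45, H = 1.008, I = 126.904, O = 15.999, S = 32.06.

Molecular formula: C6H2Br2ClIOS.
M = 2×79.904 + 6×12.011 + 1×35.45 + 2×1.008 + 1×126.904 + 1×15.999 + 1×32.06 = 444.30 g/mol.

444.30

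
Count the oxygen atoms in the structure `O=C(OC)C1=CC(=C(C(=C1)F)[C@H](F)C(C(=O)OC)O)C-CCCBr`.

The symbol for oxygen appears 5 times in the SMILES.

5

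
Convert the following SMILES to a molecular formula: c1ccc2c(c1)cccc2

Heavy atoms from the SMILES: 10 C.
Implicit hydrogens by atom environment:
  8 × C (aromatic): 1 H each → 8
  2 × C (aromatic): no H
  Total hydrogens = 8.
Molecular formula: C10H8

C10H8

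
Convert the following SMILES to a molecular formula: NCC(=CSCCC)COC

C8H17NOS

Heavy atoms from the SMILES: 8 C, 1 N, 1 O, 1 S.
Implicit hydrogens by atom environment:
  4 × C: 2 H each → 8
  2 × C: 3 H each → 6
  1 × C: 1 H
  1 × C: no H
  1 × N: 2 H
  1 × O: no H
  1 × S: no H
  Total hydrogens = 17.
Molecular formula: C8H17NOS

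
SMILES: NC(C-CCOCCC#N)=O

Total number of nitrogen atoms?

2

The symbol for nitrogen appears 2 times in the SMILES.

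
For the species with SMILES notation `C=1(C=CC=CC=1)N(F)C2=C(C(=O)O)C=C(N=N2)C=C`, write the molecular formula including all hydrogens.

C13H10FN3O2

Heavy atoms from the SMILES: 13 C, 1 F, 3 N, 2 O.
Implicit hydrogens by atom environment:
  6 × C (aromatic): 1 H each → 6
  4 × C (aromatic): no H
  2 × N (aromatic): no H
  1 × C: 2 H
  1 × C: 1 H
  1 × C: no H
  1 × F: no H
  1 × N: no H
  1 × O: 1 H
  1 × O: no H
  Total hydrogens = 10.
Molecular formula: C13H10FN3O2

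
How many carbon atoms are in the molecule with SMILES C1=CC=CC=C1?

6

The symbol for carbon appears 6 times in the SMILES.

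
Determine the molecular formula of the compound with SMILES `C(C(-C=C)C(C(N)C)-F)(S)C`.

C8H16FNS

Heavy atoms from the SMILES: 8 C, 1 F, 1 N, 1 S.
Implicit hydrogens by atom environment:
  5 × C: 1 H each → 5
  2 × C: 3 H each → 6
  1 × C: 2 H
  1 × F: no H
  1 × N: 2 H
  1 × S: 1 H
  Total hydrogens = 16.
Molecular formula: C8H16FNS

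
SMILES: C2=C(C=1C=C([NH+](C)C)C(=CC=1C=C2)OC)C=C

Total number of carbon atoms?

15

The symbol for carbon appears 15 times in the SMILES.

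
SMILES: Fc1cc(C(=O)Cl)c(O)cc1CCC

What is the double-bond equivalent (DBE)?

5

Molecular formula from the SMILES: C10H10ClFO2.
DoU = (2C + 2 + N − H − X)/2 = (2·10 + 2 + 0 − 10 − 2)/2 = 10/2 = 5.
(Structurally: 1 ring(s) + 4 π bond(s) = 5.)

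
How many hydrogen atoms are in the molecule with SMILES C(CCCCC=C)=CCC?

Hydrogens are implicit in SMILES; fill each atom to its normal valence:
  6 × C: 2 H each → 12
  3 × C: 1 H each → 3
  1 × C: 3 H
  Total hydrogens = 18.

18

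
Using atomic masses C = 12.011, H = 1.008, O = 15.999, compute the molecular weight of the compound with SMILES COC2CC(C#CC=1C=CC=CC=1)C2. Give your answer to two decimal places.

186.25

Molecular formula: C13H14O.
M = 13×12.011 + 14×1.008 + 1×15.999 = 186.25 g/mol.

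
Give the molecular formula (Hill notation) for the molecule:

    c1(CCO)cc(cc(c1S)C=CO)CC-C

C13H18O2S

Heavy atoms from the SMILES: 13 C, 2 O, 1 S.
Implicit hydrogens by atom environment:
  4 × C: 2 H each → 8
  4 × C (aromatic): no H
  2 × C (aromatic): 1 H each → 2
  2 × C: 1 H each → 2
  2 × O: 1 H each → 2
  1 × C: 3 H
  1 × S: 1 H
  Total hydrogens = 18.
Molecular formula: C13H18O2S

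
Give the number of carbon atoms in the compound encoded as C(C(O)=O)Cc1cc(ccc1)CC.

11

The symbol for carbon appears 11 times in the SMILES. Lowercase c denotes aromatic carbon and counts toward C.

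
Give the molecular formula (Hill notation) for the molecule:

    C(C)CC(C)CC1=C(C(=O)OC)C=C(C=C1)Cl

C14H19ClO2

Heavy atoms from the SMILES: 14 C, 1 Cl, 2 O.
Implicit hydrogens by atom environment:
  3 × C: 3 H each → 9
  3 × C: 2 H each → 6
  3 × C (aromatic): 1 H each → 3
  3 × C (aromatic): no H
  2 × O: no H
  1 × C: 1 H
  1 × C: no H
  1 × Cl: no H
  Total hydrogens = 19.
Molecular formula: C14H19ClO2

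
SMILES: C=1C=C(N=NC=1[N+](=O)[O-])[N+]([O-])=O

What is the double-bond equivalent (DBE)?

6

Molecular formula from the SMILES: C4H2N4O4.
DoU = (2C + 2 + N − H − X)/2 = (2·4 + 2 + 4 − 2 − 0)/2 = 12/2 = 6.
(Structurally: 1 ring(s) + 5 π bond(s) = 6.)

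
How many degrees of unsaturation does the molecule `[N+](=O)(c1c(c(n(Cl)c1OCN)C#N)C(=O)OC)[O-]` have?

7

Molecular formula from the SMILES: C8H7ClN4O5.
DoU = (2C + 2 + N − H − X)/2 = (2·8 + 2 + 4 − 7 − 1)/2 = 14/2 = 7.
(Structurally: 1 ring(s) + 6 π bond(s) = 7.)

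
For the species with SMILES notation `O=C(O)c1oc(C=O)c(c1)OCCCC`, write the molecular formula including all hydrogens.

C10H12O5

Heavy atoms from the SMILES: 10 C, 5 O.
Implicit hydrogens by atom environment:
  3 × C: 2 H each → 6
  3 × C (aromatic): no H
  3 × O: no H
  1 × C: 3 H
  1 × C (aromatic): 1 H
  1 × C: 1 H
  1 × C: no H
  1 × O: 1 H
  1 × O (aromatic): no H
  Total hydrogens = 12.
Molecular formula: C10H12O5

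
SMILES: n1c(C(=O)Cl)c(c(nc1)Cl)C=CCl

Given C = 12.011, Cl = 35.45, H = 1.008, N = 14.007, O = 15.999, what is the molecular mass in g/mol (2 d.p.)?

Molecular formula: C7H3Cl3N2O.
M = 7×12.011 + 3×35.45 + 3×1.008 + 2×14.007 + 1×15.999 = 237.46 g/mol.

237.46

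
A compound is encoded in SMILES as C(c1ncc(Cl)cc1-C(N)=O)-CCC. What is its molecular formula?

C10H13ClN2O

Heavy atoms from the SMILES: 10 C, 1 Cl, 2 N, 1 O.
Implicit hydrogens by atom environment:
  3 × C: 2 H each → 6
  3 × C (aromatic): no H
  2 × C (aromatic): 1 H each → 2
  1 × C: 3 H
  1 × C: no H
  1 × Cl: no H
  1 × N: 2 H
  1 × N (aromatic): no H
  1 × O: no H
  Total hydrogens = 13.
Molecular formula: C10H13ClN2O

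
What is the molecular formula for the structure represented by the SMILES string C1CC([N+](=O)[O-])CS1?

Heavy atoms from the SMILES: 4 C, 1 N, 2 O, 1 S.
Implicit hydrogens by atom environment:
  3 × C: 2 H each → 6
  1 × C: 1 H
  1 × N (charge +1): no H
  1 × O: no H
  1 × O (charge -1): no H
  1 × S: no H
  Total hydrogens = 7.
Molecular formula: C4H7NO2S

C4H7NO2S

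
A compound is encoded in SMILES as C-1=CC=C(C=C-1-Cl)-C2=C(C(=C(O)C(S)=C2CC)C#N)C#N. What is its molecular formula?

Heavy atoms from the SMILES: 16 C, 1 Cl, 2 N, 1 O, 1 S.
Implicit hydrogens by atom environment:
  8 × C (aromatic): no H
  4 × C (aromatic): 1 H each → 4
  2 × C: no H
  2 × N: no H
  1 × C: 3 H
  1 × C: 2 H
  1 × Cl: no H
  1 × O: 1 H
  1 × S: 1 H
  Total hydrogens = 11.
Molecular formula: C16H11ClN2OS

C16H11ClN2OS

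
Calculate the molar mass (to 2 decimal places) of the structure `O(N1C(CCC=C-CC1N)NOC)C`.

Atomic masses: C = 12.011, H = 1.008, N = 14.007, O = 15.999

Molecular formula: C9H19N3O2.
M = 9×12.011 + 19×1.008 + 3×14.007 + 2×15.999 = 201.27 g/mol.

201.27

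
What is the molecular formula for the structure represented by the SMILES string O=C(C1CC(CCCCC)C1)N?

C10H19NO

Heavy atoms from the SMILES: 10 C, 1 N, 1 O.
Implicit hydrogens by atom environment:
  6 × C: 2 H each → 12
  2 × C: 1 H each → 2
  1 × C: 3 H
  1 × C: no H
  1 × N: 2 H
  1 × O: no H
  Total hydrogens = 19.
Molecular formula: C10H19NO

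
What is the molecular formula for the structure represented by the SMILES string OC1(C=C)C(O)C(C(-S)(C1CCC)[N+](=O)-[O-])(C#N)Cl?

C11H15ClN2O4S

Heavy atoms from the SMILES: 11 C, 1 Cl, 2 N, 4 O, 1 S.
Implicit hydrogens by atom environment:
  4 × C: no H
  3 × C: 2 H each → 6
  3 × C: 1 H each → 3
  2 × O: 1 H each → 2
  1 × C: 3 H
  1 × Cl: no H
  1 × N: no H
  1 × N (charge +1): no H
  1 × O: no H
  1 × O (charge -1): no H
  1 × S: 1 H
  Total hydrogens = 15.
Molecular formula: C11H15ClN2O4S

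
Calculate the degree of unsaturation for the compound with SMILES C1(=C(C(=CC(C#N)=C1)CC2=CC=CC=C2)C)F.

Molecular formula from the SMILES: C15H12FN.
DoU = (2C + 2 + N − H − X)/2 = (2·15 + 2 + 1 − 12 − 1)/2 = 20/2 = 10.
(Structurally: 2 ring(s) + 8 π bond(s) = 10.)

10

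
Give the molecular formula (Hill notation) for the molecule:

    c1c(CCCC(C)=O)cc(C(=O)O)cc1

Heavy atoms from the SMILES: 12 C, 3 O.
Implicit hydrogens by atom environment:
  4 × C (aromatic): 1 H each → 4
  3 × C: 2 H each → 6
  2 × C (aromatic): no H
  2 × C: no H
  2 × O: no H
  1 × C: 3 H
  1 × O: 1 H
  Total hydrogens = 14.
Molecular formula: C12H14O3

C12H14O3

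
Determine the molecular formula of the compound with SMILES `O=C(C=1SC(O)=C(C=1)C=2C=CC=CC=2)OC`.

Heavy atoms from the SMILES: 12 C, 3 O, 1 S.
Implicit hydrogens by atom environment:
  6 × C (aromatic): 1 H each → 6
  4 × C (aromatic): no H
  2 × O: no H
  1 × C: 3 H
  1 × C: no H
  1 × O: 1 H
  1 × S (aromatic): no H
  Total hydrogens = 10.
Molecular formula: C12H10O3S

C12H10O3S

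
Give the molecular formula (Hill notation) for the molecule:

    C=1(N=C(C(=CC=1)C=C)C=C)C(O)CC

Heavy atoms from the SMILES: 12 C, 1 N, 1 O.
Implicit hydrogens by atom environment:
  3 × C: 2 H each → 6
  3 × C: 1 H each → 3
  3 × C (aromatic): no H
  2 × C (aromatic): 1 H each → 2
  1 × C: 3 H
  1 × N (aromatic): no H
  1 × O: 1 H
  Total hydrogens = 15.
Molecular formula: C12H15NO

C12H15NO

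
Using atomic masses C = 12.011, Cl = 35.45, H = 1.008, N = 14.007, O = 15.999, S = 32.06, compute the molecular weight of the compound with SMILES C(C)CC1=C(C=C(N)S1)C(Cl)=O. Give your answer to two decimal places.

203.68

Molecular formula: C8H10ClNOS.
M = 8×12.011 + 1×35.45 + 10×1.008 + 1×14.007 + 1×15.999 + 1×32.06 = 203.68 g/mol.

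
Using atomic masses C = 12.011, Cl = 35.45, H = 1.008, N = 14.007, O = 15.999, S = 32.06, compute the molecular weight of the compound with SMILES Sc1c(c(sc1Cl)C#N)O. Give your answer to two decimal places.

191.65

Molecular formula: C5H2ClNOS2.
M = 5×12.011 + 1×35.45 + 2×1.008 + 1×14.007 + 1×15.999 + 2×32.06 = 191.65 g/mol.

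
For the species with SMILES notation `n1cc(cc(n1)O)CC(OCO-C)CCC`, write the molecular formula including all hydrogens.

Heavy atoms from the SMILES: 11 C, 2 N, 3 O.
Implicit hydrogens by atom environment:
  4 × C: 2 H each → 8
  2 × C: 3 H each → 6
  2 × C (aromatic): 1 H each → 2
  2 × C (aromatic): no H
  2 × N (aromatic): no H
  2 × O: no H
  1 × C: 1 H
  1 × O: 1 H
  Total hydrogens = 18.
Molecular formula: C11H18N2O3

C11H18N2O3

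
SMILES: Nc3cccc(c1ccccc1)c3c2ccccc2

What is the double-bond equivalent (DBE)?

12

Molecular formula from the SMILES: C18H15N.
DoU = (2C + 2 + N − H − X)/2 = (2·18 + 2 + 1 − 15 − 0)/2 = 24/2 = 12.
(Structurally: 3 ring(s) + 9 π bond(s) = 12.)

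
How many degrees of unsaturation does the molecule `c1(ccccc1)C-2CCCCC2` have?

5

Molecular formula from the SMILES: C12H16.
DoU = (2C + 2 + N − H − X)/2 = (2·12 + 2 + 0 − 16 − 0)/2 = 10/2 = 5.
(Structurally: 2 ring(s) + 3 π bond(s) = 5.)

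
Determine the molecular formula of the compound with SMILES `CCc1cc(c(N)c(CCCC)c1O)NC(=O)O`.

Heavy atoms from the SMILES: 13 C, 2 N, 3 O.
Implicit hydrogens by atom environment:
  5 × C (aromatic): no H
  4 × C: 2 H each → 8
  2 × C: 3 H each → 6
  2 × O: 1 H each → 2
  1 × C (aromatic): 1 H
  1 × C: no H
  1 × N: 2 H
  1 × N: 1 H
  1 × O: no H
  Total hydrogens = 20.
Molecular formula: C13H20N2O3

C13H20N2O3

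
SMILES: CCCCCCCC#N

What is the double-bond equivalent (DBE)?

Molecular formula from the SMILES: C8H15N.
DoU = (2C + 2 + N − H − X)/2 = (2·8 + 2 + 1 − 15 − 0)/2 = 4/2 = 2.
(Structurally: 0 ring(s) + 2 π bond(s) = 2.)

2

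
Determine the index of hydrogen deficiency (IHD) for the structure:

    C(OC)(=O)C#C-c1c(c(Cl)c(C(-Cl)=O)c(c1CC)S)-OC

Molecular formula from the SMILES: C14H12Cl2O4S.
DoU = (2C + 2 + N − H − X)/2 = (2·14 + 2 + 0 − 12 − 2)/2 = 16/2 = 8.
(Structurally: 1 ring(s) + 7 π bond(s) = 8.)

8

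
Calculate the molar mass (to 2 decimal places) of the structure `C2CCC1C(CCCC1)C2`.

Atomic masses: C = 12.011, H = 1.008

Molecular formula: C10H18.
M = 10×12.011 + 18×1.008 = 138.25 g/mol.

138.25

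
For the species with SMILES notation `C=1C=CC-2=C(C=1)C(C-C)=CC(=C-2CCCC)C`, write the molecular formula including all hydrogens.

C17H22

Heavy atoms from the SMILES: 17 C.
Implicit hydrogens by atom environment:
  5 × C (aromatic): 1 H each → 5
  5 × C (aromatic): no H
  4 × C: 2 H each → 8
  3 × C: 3 H each → 9
  Total hydrogens = 22.
Molecular formula: C17H22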